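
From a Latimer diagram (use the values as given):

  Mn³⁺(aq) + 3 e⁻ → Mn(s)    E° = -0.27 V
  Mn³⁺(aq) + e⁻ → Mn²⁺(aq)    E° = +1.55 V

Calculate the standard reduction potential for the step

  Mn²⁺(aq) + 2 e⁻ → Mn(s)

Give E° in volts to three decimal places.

Sequential free energies add, so n₃E°₃ = n₁E°₁ + n₂E°₂.
With n₃ = 3, and the known step contributing 1×(+1.55) V, the unknown satisfies 2·E° = 3×(-0.27) − 1×(+1.55) = -2.360.
E° = -2.360 / 2 = -1.180 V.

-1.180 V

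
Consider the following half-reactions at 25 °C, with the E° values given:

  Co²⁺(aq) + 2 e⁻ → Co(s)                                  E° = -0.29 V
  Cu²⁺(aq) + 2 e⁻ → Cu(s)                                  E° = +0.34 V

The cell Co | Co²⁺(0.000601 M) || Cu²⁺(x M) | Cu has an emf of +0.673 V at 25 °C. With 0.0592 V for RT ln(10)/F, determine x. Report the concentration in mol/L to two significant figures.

Cu²⁺/Cu is the cathode, Co²⁺/Co the anode: E°cell = +0.63 V, n = 2.
Overall reaction: Cu²⁺(aq) + Co(s) → Cu(s) + Co²⁺(aq); Q = [Co²⁺]^1/[Cu²⁺]^1.
From E = E° − (0.0592/n) log Q: log Q = (E° − E)·n/0.0592 = (+0.63 − (+0.673))·2/0.0592 = -1.4527.
So 1·log[Cu²⁺] = 1·log(0.000601) − log Q = -3.2211 − (-1.4527) = -1.7684; [Cu²⁺] = 10^(-1.7684) ≈ 0.017 M.

0.017 M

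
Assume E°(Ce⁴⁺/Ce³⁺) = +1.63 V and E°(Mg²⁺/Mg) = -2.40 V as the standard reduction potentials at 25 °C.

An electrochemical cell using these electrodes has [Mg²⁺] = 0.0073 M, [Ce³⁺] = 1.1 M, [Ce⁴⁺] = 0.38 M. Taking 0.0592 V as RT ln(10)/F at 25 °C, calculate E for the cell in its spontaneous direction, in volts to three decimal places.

+4.066 V

Ce⁴⁺/Ce³⁺ is the cathode (higher E°), Mg²⁺/Mg the anode: E°cell = +1.63 − (-2.40) = +4.03 V, n = 2.
Overall: 2 Ce⁴⁺(aq) + Mg(s) → 2 Ce³⁺(aq) + Mg²⁺(aq)
Q = [Ce³⁺]^2·[Mg²⁺] / ([Ce⁴⁺]^2); log Q = -1.213.
E = E° − (0.0592/n) log Q = +4.03 − (0.0592/2)(-1.213) = +4.066 V.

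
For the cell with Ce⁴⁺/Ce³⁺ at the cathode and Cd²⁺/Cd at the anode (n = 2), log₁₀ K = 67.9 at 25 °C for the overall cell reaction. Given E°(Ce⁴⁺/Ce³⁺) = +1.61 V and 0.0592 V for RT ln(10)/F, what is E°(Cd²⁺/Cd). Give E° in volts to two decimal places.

E°cell = (0.0592/n)·log K = (0.0592/2)(67.9) = +2.010 V.
Since Ce⁴⁺/Ce³⁺ is the cathode and Cd²⁺/Cd the anode, E°cell = E°(Ce⁴⁺/Ce³⁺) − E°(Cd²⁺/Cd).
So E°(Cd²⁺/Cd) = E°(Ce⁴⁺/Ce³⁺) − E°cell = (+1.61) − (+2.010) = -0.40 V.

-0.40 V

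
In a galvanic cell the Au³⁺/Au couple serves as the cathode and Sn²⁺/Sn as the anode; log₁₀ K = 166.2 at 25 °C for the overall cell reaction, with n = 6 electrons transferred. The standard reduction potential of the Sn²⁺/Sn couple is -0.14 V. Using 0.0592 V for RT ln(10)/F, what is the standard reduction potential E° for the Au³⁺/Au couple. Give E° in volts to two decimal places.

E°cell = (0.0592/n)·log K = (0.0592/6)(166.2) = +1.640 V.
Since Au³⁺/Au is the cathode and Sn²⁺/Sn the anode, E°cell = E°(Au³⁺/Au) − E°(Sn²⁺/Sn).
So E°(Au³⁺/Au) = E°cell + E°(Sn²⁺/Sn) = +1.640 + (-0.14) = +1.50 V.

+1.50 V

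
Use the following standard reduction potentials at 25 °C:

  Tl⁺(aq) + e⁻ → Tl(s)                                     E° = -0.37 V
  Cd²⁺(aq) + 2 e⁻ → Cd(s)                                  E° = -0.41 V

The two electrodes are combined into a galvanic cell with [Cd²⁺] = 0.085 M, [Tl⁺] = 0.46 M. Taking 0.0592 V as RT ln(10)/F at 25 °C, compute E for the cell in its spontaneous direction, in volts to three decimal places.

+0.052 V

Tl⁺/Tl is the cathode (higher E°), Cd²⁺/Cd the anode: E°cell = -0.37 − (-0.41) = +0.04 V, n = 2.
Overall: 2 Tl⁺(aq) + Cd(s) → 2 Tl(s) + Cd²⁺(aq)
Q = [Cd²⁺] / ([Tl⁺]^2); log Q = -0.396.
E = E° − (0.0592/n) log Q = +0.04 − (0.0592/2)(-0.396) = +0.052 V.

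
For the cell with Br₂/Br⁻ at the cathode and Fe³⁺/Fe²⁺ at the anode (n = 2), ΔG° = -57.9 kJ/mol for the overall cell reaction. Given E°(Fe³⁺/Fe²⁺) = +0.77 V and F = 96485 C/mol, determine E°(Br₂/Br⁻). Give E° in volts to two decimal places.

E°cell = −ΔG°/(nF) = −(-57.9×10³)/((2)(96485)) = +0.300 V.
Since Br₂/Br⁻ is the cathode and Fe³⁺/Fe²⁺ the anode, E°cell = E°(Br₂/Br⁻) − E°(Fe³⁺/Fe²⁺).
So E°(Br₂/Br⁻) = E°cell + E°(Fe³⁺/Fe²⁺) = +0.300 + (+0.77) = +1.07 V.

+1.07 V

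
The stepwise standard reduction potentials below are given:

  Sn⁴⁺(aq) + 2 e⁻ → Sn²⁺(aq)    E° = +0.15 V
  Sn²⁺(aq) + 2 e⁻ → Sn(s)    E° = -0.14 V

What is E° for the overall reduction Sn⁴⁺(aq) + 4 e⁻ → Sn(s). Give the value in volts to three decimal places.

Since ΔG° = −nFE° is additive over sequential reductions, n₃E°₃ = n₁E°₁ + n₂E°₂.
E°₃ = (2×+0.15 + 2×-0.14) / 4 = (+0.020) / 4 = +0.005 V.

+0.005 V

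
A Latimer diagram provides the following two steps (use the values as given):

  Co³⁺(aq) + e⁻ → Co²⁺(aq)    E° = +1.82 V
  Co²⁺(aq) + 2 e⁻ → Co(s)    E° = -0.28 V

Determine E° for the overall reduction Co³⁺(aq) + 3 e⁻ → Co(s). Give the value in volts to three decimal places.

+0.420 V

Adding the free-energy changes (−nFE°) of the two steps gives −n₃FE°₃ = −n₁FE°₁ − n₂FE°₂.
E°₃ = (1×+1.82 + 2×-0.28) / 3 = (+1.260) / 3 = +0.420 V.
Simply averaging or adding the two E° values would be wrong; the electron-weighted sum is required.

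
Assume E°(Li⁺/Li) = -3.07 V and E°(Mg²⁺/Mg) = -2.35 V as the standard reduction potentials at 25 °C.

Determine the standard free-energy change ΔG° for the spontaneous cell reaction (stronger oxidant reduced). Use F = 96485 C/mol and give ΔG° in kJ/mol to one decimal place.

-138.9 kJ/mol

Mg²⁺/Mg (E° = -2.35 V) is the cathode; Li⁺/Li (E° = -3.07 V) is the anode, so E°cell = +0.72 V.
Balancing electrons gives n = 2 (lcm of 2 and 1).
ΔG° = −nFE° = −(2)(96485)(+0.72) = -138,938 J = -138.9 kJ/mol.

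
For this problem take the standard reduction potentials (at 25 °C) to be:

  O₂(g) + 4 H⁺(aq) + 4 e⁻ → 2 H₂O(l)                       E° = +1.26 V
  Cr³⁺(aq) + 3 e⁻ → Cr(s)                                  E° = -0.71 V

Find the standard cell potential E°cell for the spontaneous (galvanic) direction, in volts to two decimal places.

The O₂/H₂O couple has the higher reduction potential, so it is the cathode; Cr³⁺/Cr is oxidised at the anode.
E°cell = E°(cathode) − E°(anode) = (+1.26) − (-0.71) = +1.97 V.

+1.97 V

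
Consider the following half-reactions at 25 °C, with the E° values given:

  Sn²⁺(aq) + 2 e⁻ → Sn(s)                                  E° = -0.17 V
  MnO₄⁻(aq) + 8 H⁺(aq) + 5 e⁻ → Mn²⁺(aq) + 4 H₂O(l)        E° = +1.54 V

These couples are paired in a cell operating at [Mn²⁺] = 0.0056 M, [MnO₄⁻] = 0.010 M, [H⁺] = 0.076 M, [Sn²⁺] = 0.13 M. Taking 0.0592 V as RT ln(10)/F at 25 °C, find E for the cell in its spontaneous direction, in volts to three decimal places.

MnO₄⁻/Mn²⁺ is the cathode (higher E°), Sn²⁺/Sn the anode: E°cell = +1.54 − (-0.17) = +1.71 V, n = 10.
Overall: 2 MnO₄⁻(aq) + 16 H⁺(aq) + 5 Sn(s) → 2 Mn²⁺(aq) + 8 H₂O(l) + 5 Sn²⁺(aq)
Q = [Mn²⁺]^2·[Sn²⁺]^5 / ([MnO₄⁻]^2·[H⁺]^16); log Q = 12.973.
E = E° − (0.0592/n) log Q = +1.71 − (0.0592/10)(12.973) = +1.633 V.

+1.633 V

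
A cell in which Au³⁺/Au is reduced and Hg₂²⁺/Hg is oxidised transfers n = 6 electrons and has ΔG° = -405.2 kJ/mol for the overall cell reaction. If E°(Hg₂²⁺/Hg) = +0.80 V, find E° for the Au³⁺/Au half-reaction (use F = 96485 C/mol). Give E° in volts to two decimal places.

E°cell = −ΔG°/(nF) = −(-405.2×10³)/((6)(96485)) = +0.700 V.
Since Au³⁺/Au is the cathode and Hg₂²⁺/Hg the anode, E°cell = E°(Au³⁺/Au) − E°(Hg₂²⁺/Hg).
So E°(Au³⁺/Au) = E°cell + E°(Hg₂²⁺/Hg) = +0.700 + (+0.80) = +1.50 V.

+1.50 V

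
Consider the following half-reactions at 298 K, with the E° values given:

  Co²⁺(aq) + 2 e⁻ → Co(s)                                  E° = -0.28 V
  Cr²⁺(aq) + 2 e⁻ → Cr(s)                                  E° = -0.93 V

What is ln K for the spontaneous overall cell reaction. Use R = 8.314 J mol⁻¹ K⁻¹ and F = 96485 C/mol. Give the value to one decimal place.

Cathode: Co²⁺/Co; anode: Cr²⁺/Cr. E°cell = (-0.28) − (-0.93) = +0.65 V, with n = 2.
ΔG° = −nFE° = −RT ln K, so ln K = nFE°/(RT) = (2)(96485)(+0.65) / ((8.314)(298)) = 50.626.

50.6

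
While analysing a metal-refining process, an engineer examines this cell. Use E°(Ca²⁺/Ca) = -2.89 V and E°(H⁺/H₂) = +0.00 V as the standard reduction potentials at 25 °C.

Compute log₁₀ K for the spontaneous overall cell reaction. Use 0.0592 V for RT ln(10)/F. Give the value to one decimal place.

97.6

Cathode: H⁺/H₂; anode: Ca²⁺/Ca. E°cell = +2.89 V, n = 2.
log K = nE°cell / 0.0592 = (2)(+2.89) / 0.0592 = 97.6.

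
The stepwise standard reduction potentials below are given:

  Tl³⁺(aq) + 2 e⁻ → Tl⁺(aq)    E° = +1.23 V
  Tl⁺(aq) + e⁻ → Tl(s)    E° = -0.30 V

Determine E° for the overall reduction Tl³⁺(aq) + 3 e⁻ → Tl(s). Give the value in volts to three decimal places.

Standard free energies of sequential steps add: ΔG°₃ = ΔG°₁ + ΔG°₂, so n₃E°₃ = n₁E°₁ + n₂E°₂.
E°₃ = (2×+1.23 + 1×-0.30) / 3 = (+2.160) / 3 = +0.720 V.
E° values themselves are not directly additive — weighting by electron count is essential.

+0.720 V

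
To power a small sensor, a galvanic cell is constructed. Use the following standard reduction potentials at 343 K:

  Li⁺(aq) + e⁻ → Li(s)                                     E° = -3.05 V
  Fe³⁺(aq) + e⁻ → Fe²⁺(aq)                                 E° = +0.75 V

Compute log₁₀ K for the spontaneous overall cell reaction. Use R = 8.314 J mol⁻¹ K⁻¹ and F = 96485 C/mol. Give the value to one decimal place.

Cathode: Fe³⁺/Fe²⁺; anode: Li⁺/Li. E°cell = (+0.75) − (-3.05) = +3.80 V, with n = 1.
ΔG° = −nFE° = −RT ln K, so ln K = nFE°/(RT) = (1)(96485)(+3.80) / ((8.314)(343)) = 128.570.
log₁₀ K = 128.570 / ln 10 = 55.8.

55.8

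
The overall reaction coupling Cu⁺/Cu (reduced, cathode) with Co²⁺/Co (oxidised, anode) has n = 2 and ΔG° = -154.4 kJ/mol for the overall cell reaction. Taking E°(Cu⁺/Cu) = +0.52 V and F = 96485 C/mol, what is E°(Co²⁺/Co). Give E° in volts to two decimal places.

E°cell = −ΔG°/(nF) = −(-154.4×10³)/((2)(96485)) = +0.800 V.
Since Cu⁺/Cu is the cathode and Co²⁺/Co the anode, E°cell = E°(Cu⁺/Cu) − E°(Co²⁺/Co).
So E°(Co²⁺/Co) = E°(Cu⁺/Cu) − E°cell = (+0.52) − (+0.800) = -0.28 V.

-0.28 V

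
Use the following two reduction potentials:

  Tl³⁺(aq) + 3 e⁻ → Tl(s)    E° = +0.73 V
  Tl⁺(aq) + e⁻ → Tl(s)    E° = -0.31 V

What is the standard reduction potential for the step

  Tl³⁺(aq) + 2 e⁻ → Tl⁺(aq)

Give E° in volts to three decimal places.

+1.250 V

Sequential free energies add, so n₃E°₃ = n₁E°₁ + n₂E°₂.
With n₃ = 3, and the known step contributing 1×(-0.31) V, the unknown satisfies 2·E° = 3×(+0.73) − 1×(-0.31) = +2.500.
E° = +2.500 / 2 = +1.250 V.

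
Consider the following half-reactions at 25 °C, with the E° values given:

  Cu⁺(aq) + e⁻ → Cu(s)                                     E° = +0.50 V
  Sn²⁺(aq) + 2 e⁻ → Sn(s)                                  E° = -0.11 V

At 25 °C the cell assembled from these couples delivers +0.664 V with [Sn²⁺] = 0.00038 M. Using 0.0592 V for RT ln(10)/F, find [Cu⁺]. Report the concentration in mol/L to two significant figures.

Cu⁺/Cu is the cathode, Sn²⁺/Sn the anode: E°cell = +0.61 V, n = 2.
Overall reaction: 2 Cu⁺(aq) + Sn(s) → 2 Cu(s) + Sn²⁺(aq); Q = [Sn²⁺]^1/[Cu⁺]^2.
From E = E° − (0.0592/n) log Q: log Q = (E° − E)·n/0.0592 = (+0.61 − (+0.664))·2/0.0592 = -1.8243.
So 2·log[Cu⁺] = 1·log(0.00038) − log Q = -3.4202 − (-1.8243) = -1.5959; log[Cu⁺] = -1.5959 / 2 = -0.7980; [Cu⁺] = 10^(-0.7980) ≈ 0.16 M.

0.16 M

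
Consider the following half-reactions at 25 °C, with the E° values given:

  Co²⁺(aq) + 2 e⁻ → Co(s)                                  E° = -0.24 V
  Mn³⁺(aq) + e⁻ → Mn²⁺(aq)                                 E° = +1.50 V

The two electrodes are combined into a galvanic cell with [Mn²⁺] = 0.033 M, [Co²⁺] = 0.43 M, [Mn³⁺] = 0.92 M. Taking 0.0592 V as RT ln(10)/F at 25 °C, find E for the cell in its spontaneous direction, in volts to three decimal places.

Mn³⁺/Mn²⁺ is the cathode (higher E°), Co²⁺/Co the anode: E°cell = +1.50 − (-0.24) = +1.74 V, n = 2.
Overall: 2 Mn³⁺(aq) + Co(s) → 2 Mn²⁺(aq) + Co²⁺(aq)
Q = [Mn²⁺]^2·[Co²⁺] / ([Mn³⁺]^2); log Q = -3.257.
E = E° − (0.0592/n) log Q = +1.74 − (0.0592/2)(-3.257) = +1.836 V.

+1.836 V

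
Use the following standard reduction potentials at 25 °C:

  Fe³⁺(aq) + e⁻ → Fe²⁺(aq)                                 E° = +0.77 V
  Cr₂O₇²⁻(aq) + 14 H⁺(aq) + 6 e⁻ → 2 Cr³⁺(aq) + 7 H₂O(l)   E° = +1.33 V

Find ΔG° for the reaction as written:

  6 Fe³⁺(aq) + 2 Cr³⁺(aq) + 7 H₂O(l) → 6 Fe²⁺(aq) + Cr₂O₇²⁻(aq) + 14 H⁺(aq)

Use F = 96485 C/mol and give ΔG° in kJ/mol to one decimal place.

As written, Fe³⁺/Fe²⁺ is reduced (cathode) and Cr₂O₇²⁻/Cr³⁺ is oxidised (anode), so E°cell = (+0.77) − (+1.33) = -0.56 V.
Balancing electrons gives n = 6.
ΔG° = −nFE° = −(6)(96485)(-0.56) = 324,190 J = +324.2 kJ/mol.

+324.2 kJ/mol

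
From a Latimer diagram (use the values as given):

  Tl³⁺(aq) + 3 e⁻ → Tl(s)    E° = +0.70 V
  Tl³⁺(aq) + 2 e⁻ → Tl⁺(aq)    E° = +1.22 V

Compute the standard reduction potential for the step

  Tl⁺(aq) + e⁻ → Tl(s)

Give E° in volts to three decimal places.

-0.340 V

Sequential free energies add, so n₃E°₃ = n₁E°₁ + n₂E°₂.
With n₃ = 3, and the known step contributing 2×(+1.22) V, the unknown satisfies 1·E° = 3×(+0.70) − 2×(+1.22) = -0.340.
E° = -0.340 / 1 = -0.340 V.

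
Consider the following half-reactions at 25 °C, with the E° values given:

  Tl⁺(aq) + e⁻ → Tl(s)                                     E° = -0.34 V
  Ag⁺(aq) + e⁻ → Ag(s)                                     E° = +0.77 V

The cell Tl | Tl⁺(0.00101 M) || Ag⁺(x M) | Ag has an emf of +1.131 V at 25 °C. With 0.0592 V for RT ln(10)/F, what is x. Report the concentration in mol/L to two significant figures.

Ag⁺/Ag is the cathode, Tl⁺/Tl the anode: E°cell = +1.11 V, n = 1.
Overall reaction: Ag⁺(aq) + Tl(s) → Ag(s) + Tl⁺(aq); Q = [Tl⁺]^1/[Ag⁺]^1.
From E = E° − (0.0592/n) log Q: log Q = (E° − E)·n/0.0592 = (+1.11 − (+1.131))·1/0.0592 = -0.3547.
So 1·log[Ag⁺] = 1·log(0.00101) − log Q = -2.9957 − (-0.3547) = -2.6410; [Ag⁺] = 10^(-2.6410) ≈ 0.0023 M.

0.0023 M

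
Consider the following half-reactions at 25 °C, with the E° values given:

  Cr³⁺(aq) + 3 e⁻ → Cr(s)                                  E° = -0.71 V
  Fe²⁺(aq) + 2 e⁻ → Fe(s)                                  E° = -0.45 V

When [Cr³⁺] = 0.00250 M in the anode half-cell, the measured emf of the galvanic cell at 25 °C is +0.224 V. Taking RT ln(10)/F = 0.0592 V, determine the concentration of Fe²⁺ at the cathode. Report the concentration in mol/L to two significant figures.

0.0011 M

Fe²⁺/Fe is the cathode, Cr³⁺/Cr the anode: E°cell = +0.26 V, n = 6.
Overall reaction: 3 Fe²⁺(aq) + 2 Cr(s) → 3 Fe(s) + 2 Cr³⁺(aq); Q = [Cr³⁺]^2/[Fe²⁺]^3.
From E = E° − (0.0592/n) log Q: log Q = (E° − E)·n/0.0592 = (+0.26 − (+0.224))·6/0.0592 = 3.6486.
So 3·log[Fe²⁺] = 2·log(0.0025) − log Q = -5.2041 − (3.6486) = -8.8527; log[Fe²⁺] = -8.8527 / 3 = -2.9509; [Fe²⁺] = 10^(-2.9509) ≈ 0.0011 M.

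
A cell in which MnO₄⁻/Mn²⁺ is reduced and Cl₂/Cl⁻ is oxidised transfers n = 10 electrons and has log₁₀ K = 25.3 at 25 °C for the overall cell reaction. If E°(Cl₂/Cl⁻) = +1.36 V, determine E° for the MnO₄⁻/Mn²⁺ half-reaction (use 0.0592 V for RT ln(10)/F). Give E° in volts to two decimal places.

+1.51 V

E°cell = (0.0592/n)·log K = (0.0592/10)(25.3) = +0.150 V.
Since MnO₄⁻/Mn²⁺ is the cathode and Cl₂/Cl⁻ the anode, E°cell = E°(MnO₄⁻/Mn²⁺) − E°(Cl₂/Cl⁻).
So E°(MnO₄⁻/Mn²⁺) = E°cell + E°(Cl₂/Cl⁻) = +0.150 + (+1.36) = +1.51 V.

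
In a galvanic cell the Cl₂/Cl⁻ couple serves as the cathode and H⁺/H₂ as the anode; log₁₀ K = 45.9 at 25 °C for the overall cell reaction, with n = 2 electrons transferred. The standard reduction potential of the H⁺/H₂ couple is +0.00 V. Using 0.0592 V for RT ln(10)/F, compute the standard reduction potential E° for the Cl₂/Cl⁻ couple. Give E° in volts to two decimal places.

E°cell = (0.0592/n)·log K = (0.0592/2)(45.9) = +1.359 V.
Since Cl₂/Cl⁻ is the cathode and H⁺/H₂ the anode, E°cell = E°(Cl₂/Cl⁻) − E°(H⁺/H₂).
So E°(Cl₂/Cl⁻) = E°cell + E°(H⁺/H₂) = +1.359 + (+0.00) = +1.36 V.

+1.36 V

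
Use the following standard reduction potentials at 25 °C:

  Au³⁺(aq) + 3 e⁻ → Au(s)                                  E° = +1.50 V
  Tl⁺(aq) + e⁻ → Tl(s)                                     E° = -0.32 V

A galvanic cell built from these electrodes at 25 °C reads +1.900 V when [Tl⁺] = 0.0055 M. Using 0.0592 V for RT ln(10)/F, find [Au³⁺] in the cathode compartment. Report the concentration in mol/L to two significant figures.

0.0019 M

Au³⁺/Au is the cathode, Tl⁺/Tl the anode: E°cell = +1.82 V, n = 3.
Overall reaction: Au³⁺(aq) + 3 Tl(s) → Au(s) + 3 Tl⁺(aq); Q = [Tl⁺]^3/[Au³⁺]^1.
From E = E° − (0.0592/n) log Q: log Q = (E° − E)·n/0.0592 = (+1.82 − (+1.900))·3/0.0592 = -4.0541.
So 1·log[Au³⁺] = 3·log(0.0055) − log Q = -6.7789 − (-4.0541) = -2.7248; [Au³⁺] = 10^(-2.7248) ≈ 0.0019 M.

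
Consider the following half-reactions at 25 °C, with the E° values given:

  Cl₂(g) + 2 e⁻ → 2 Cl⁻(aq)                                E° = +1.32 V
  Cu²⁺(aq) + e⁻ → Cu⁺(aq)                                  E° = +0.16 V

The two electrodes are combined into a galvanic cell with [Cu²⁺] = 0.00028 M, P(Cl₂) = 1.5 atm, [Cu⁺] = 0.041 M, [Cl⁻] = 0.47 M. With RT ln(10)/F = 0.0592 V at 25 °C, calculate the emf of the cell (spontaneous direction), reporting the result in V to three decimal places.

+1.313 V

Cl₂/Cl⁻ is the cathode (higher E°), Cu²⁺/Cu⁺ the anode: E°cell = +1.32 − (+0.16) = +1.16 V, n = 2.
Overall: Cl₂(g) + 2 Cu⁺(aq) → 2 Cl⁻(aq) + 2 Cu²⁺(aq)
Q = [Cl⁻]^2·[Cu²⁺]^2 / (P(Cl₂)·[Cu⁺]^2); log Q = -5.163.
E = E° − (0.0592/n) log Q = +1.16 − (0.0592/2)(-5.163) = +1.313 V.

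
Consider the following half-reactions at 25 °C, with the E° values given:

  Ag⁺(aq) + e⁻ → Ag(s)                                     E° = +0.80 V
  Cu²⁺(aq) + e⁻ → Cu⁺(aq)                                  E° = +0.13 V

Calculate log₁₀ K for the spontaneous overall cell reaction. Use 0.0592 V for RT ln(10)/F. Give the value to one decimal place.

Cathode: Ag⁺/Ag; anode: Cu²⁺/Cu⁺. E°cell = +0.67 V, n = 1.
log K = nE°cell / 0.0592 = (1)(+0.67) / 0.0592 = 11.3.

11.3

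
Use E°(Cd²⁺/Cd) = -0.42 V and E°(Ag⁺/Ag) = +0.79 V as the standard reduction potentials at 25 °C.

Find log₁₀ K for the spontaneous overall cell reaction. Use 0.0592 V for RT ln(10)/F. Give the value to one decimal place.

Cathode: Ag⁺/Ag; anode: Cd²⁺/Cd. E°cell = +1.21 V, n = 2.
log K = nE°cell / 0.0592 = (2)(+1.21) / 0.0592 = 40.9.

40.9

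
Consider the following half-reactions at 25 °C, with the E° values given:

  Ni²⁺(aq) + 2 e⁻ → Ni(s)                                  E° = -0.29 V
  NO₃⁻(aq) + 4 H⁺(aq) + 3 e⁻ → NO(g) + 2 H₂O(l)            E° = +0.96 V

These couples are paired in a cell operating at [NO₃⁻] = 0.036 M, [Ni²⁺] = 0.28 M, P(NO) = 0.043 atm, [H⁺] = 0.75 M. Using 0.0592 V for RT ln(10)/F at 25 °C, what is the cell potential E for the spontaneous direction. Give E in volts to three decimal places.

NO₃⁻/NO is the cathode (higher E°), Ni²⁺/Ni the anode: E°cell = +0.96 − (-0.29) = +1.25 V, n = 6.
Overall: 2 NO₃⁻(aq) + 8 H⁺(aq) + 3 Ni(s) → 2 NO(g) + 4 H₂O(l) + 3 Ni²⁺(aq)
Q = P(NO)^2·[Ni²⁺]^3 / ([NO₃⁻]^2·[H⁺]^8); log Q = -0.505.
E = E° − (0.0592/n) log Q = +1.25 − (0.0592/6)(-0.505) = +1.255 V.

+1.255 V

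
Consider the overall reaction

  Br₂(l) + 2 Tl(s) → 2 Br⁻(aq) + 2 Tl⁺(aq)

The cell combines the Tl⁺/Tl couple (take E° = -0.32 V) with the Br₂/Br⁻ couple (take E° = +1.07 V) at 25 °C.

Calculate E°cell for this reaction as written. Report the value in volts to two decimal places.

The Br₂/Br⁻ couple has the higher reduction potential, so it is the cathode; Tl⁺/Tl is oxidised at the anode.
E°cell = E°(cathode) − E°(anode) = (+1.07) − (-0.32) = +1.39 V.
Since E°cell > 0, the reaction is spontaneous under standard conditions.

+1.39 V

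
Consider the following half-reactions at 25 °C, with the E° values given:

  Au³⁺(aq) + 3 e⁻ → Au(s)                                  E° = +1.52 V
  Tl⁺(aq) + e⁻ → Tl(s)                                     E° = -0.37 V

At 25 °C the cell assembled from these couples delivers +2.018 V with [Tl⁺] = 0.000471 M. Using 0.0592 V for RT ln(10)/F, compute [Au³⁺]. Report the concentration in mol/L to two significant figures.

0.00032 M

Au³⁺/Au is the cathode, Tl⁺/Tl the anode: E°cell = +1.89 V, n = 3.
Overall reaction: Au³⁺(aq) + 3 Tl(s) → Au(s) + 3 Tl⁺(aq); Q = [Tl⁺]^3/[Au³⁺]^1.
From E = E° − (0.0592/n) log Q: log Q = (E° − E)·n/0.0592 = (+1.89 − (+2.018))·3/0.0592 = -6.4865.
So 1·log[Au³⁺] = 3·log(0.000471) − log Q = -9.9809 − (-6.4865) = -3.4944; [Au³⁺] = 10^(-3.4944) ≈ 0.00032 M.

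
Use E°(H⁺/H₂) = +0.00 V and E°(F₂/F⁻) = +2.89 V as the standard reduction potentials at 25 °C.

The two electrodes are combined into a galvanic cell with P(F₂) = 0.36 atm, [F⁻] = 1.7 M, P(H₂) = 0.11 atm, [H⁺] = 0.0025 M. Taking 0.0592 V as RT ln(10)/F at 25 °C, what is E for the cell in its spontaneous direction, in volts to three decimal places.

F₂/F⁻ is the cathode (higher E°), H⁺/H₂ the anode: E°cell = +2.89 − (+0.00) = +2.89 V, n = 2.
Overall: F₂(g) + H₂(g) → 2 F⁻(aq) + 2 H⁺(aq)
Q = [F⁻]^2·[H⁺]^2 / (P(F₂)·P(H₂)); log Q = -3.341.
E = E° − (0.0592/n) log Q = +2.89 − (0.0592/2)(-3.341) = +2.989 V.

+2.989 V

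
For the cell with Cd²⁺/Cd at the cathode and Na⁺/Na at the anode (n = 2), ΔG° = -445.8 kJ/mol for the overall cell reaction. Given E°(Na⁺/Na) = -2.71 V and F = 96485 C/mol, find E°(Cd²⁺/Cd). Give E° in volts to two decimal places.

E°cell = −ΔG°/(nF) = −(-445.8×10³)/((2)(96485)) = +2.310 V.
Since Cd²⁺/Cd is the cathode and Na⁺/Na the anode, E°cell = E°(Cd²⁺/Cd) − E°(Na⁺/Na).
So E°(Cd²⁺/Cd) = E°cell + E°(Na⁺/Na) = +2.310 + (-2.71) = -0.40 V.

-0.40 V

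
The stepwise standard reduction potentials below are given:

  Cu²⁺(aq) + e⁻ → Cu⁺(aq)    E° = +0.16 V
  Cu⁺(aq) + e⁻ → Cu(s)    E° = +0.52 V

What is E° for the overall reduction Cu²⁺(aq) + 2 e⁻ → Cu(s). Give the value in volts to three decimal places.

Since ΔG° = −nFE° is additive over sequential reductions, n₃E°₃ = n₁E°₁ + n₂E°₂.
E°₃ = (1×+0.16 + 1×+0.52) / 2 = (+0.680) / 2 = +0.340 V.

+0.340 V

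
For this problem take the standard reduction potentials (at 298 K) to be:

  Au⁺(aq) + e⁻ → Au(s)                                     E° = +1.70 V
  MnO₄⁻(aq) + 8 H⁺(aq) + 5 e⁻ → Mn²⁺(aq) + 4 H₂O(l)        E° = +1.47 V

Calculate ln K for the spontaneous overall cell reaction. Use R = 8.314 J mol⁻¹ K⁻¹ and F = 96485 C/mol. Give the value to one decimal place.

44.8

Cathode: Au⁺/Au; anode: MnO₄⁻/Mn²⁺. E°cell = (+1.70) − (+1.47) = +0.23 V, with n = 5.
ΔG° = −nFE° = −RT ln K, so ln K = nFE°/(RT) = (5)(96485)(+0.23) / ((8.314)(298)) = 44.785.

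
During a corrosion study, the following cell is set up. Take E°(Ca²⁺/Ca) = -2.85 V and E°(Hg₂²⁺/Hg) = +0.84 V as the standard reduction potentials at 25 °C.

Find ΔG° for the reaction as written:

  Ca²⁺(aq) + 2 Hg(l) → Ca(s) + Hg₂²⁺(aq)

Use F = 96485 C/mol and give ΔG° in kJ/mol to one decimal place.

As written, Ca²⁺/Ca is reduced (cathode) and Hg₂²⁺/Hg is oxidised (anode), so E°cell = (-2.85) − (+0.84) = -3.69 V.
Balancing electrons gives n = 2.
ΔG° = −nFE° = −(2)(96485)(-3.69) = 712,059 J = +712.1 kJ/mol.

+712.1 kJ/mol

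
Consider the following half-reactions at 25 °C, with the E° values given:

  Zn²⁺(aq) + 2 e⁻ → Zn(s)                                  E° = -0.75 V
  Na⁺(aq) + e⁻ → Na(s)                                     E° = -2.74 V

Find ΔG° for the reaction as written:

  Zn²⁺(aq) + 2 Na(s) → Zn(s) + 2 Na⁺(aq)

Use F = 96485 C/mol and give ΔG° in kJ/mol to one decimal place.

As written, Zn²⁺/Zn is reduced (cathode) and Na⁺/Na is oxidised (anode), so E°cell = (-0.75) − (-2.74) = +1.99 V.
Balancing electrons gives n = 2.
ΔG° = −nFE° = −(2)(96485)(+1.99) = -384,010 J = -384.0 kJ/mol.

-384.0 kJ/mol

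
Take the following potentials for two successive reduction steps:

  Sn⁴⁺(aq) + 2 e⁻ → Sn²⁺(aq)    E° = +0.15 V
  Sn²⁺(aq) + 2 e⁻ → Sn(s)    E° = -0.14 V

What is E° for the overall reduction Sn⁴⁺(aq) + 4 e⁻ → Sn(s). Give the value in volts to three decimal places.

+0.005 V

Adding the free-energy changes (−nFE°) of the two steps gives −n₃FE°₃ = −n₁FE°₁ − n₂FE°₂.
E°₃ = (2×+0.15 + 2×-0.14) / 4 = (+0.020) / 4 = +0.005 V.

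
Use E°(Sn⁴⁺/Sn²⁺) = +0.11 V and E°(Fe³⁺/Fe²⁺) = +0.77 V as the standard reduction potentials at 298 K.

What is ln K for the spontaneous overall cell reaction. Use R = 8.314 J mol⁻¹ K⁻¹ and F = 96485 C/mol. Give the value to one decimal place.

51.4

Cathode: Fe³⁺/Fe²⁺; anode: Sn⁴⁺/Sn²⁺. E°cell = (+0.77) − (+0.11) = +0.66 V, with n = 2.
ΔG° = −nFE° = −RT ln K, so ln K = nFE°/(RT) = (2)(96485)(+0.66) / ((8.314)(298)) = 51.405.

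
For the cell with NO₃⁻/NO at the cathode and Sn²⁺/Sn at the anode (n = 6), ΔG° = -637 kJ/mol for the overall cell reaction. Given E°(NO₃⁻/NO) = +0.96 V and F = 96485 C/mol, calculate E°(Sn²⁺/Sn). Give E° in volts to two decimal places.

-0.14 V

E°cell = −ΔG°/(nF) = −(-637×10³)/((6)(96485)) = +1.100 V.
Since NO₃⁻/NO is the cathode and Sn²⁺/Sn the anode, E°cell = E°(NO₃⁻/NO) − E°(Sn²⁺/Sn).
So E°(Sn²⁺/Sn) = E°(NO₃⁻/NO) − E°cell = (+0.96) − (+1.100) = -0.14 V.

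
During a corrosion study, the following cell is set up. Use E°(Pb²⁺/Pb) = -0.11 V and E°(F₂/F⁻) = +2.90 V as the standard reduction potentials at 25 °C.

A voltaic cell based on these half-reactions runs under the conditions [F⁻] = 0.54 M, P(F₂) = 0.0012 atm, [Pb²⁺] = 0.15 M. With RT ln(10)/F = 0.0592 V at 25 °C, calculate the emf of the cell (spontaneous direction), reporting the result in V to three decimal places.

+2.964 V

F₂/F⁻ is the cathode (higher E°), Pb²⁺/Pb the anode: E°cell = +2.90 − (-0.11) = +3.01 V, n = 2.
Overall: F₂(g) + Pb(s) → 2 F⁻(aq) + Pb²⁺(aq)
Q = [F⁻]^2·[Pb²⁺] / (P(F₂)); log Q = 1.562.
E = E° − (0.0592/n) log Q = +3.01 − (0.0592/2)(1.562) = +2.964 V.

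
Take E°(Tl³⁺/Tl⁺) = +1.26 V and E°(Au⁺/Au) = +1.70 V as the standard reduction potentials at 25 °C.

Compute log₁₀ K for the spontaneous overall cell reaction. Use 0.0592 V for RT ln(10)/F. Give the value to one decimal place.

14.9

Cathode: Au⁺/Au; anode: Tl³⁺/Tl⁺. E°cell = +0.44 V, n = 2.
log K = nE°cell / 0.0592 = (2)(+0.44) / 0.0592 = 14.9.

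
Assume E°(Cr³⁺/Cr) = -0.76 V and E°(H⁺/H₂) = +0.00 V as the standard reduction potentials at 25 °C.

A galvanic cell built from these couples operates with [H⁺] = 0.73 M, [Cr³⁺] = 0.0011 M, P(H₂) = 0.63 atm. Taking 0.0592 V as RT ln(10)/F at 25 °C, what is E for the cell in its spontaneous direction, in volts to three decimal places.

+0.816 V

H⁺/H₂ is the cathode (higher E°), Cr³⁺/Cr the anode: E°cell = +0.00 − (-0.76) = +0.76 V, n = 6.
Overall: 6 H⁺(aq) + 2 Cr(s) → 3 H₂(g) + 2 Cr³⁺(aq)
Q = P(H₂)^3·[Cr³⁺]^2 / ([H⁺]^6); log Q = -5.699.
E = E° − (0.0592/n) log Q = +0.76 − (0.0592/6)(-5.699) = +0.816 V.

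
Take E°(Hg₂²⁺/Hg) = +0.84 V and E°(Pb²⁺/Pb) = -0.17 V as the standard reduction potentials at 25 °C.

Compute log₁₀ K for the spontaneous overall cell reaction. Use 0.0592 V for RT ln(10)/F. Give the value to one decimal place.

Cathode: Hg₂²⁺/Hg; anode: Pb²⁺/Pb. E°cell = +1.01 V, n = 2.
log K = nE°cell / 0.0592 = (2)(+1.01) / 0.0592 = 34.1.

34.1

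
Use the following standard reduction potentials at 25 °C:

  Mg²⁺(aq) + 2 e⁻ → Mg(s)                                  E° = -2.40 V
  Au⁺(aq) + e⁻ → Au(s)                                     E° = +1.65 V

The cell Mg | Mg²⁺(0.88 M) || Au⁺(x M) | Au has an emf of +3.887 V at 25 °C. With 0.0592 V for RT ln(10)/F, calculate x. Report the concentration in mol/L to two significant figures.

0.0017 M

Au⁺/Au is the cathode, Mg²⁺/Mg the anode: E°cell = +4.05 V, n = 2.
Overall reaction: 2 Au⁺(aq) + Mg(s) → 2 Au(s) + Mg²⁺(aq); Q = [Mg²⁺]^1/[Au⁺]^2.
From E = E° − (0.0592/n) log Q: log Q = (E° − E)·n/0.0592 = (+4.05 − (+3.887))·2/0.0592 = 5.5068.
So 2·log[Au⁺] = 1·log(0.88) − log Q = -0.0555 − (5.5068) = -5.5623; log[Au⁺] = -5.5623 / 2 = -2.7811; [Au⁺] = 10^(-2.7811) ≈ 0.0017 M.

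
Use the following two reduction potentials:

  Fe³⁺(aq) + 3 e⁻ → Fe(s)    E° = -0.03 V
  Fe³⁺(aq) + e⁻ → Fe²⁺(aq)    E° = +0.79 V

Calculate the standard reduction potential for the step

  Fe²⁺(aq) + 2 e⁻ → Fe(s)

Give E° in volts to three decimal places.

-0.440 V

Sequential free energies add, so n₃E°₃ = n₁E°₁ + n₂E°₂.
With n₃ = 3, and the known step contributing 1×(+0.79) V, the unknown satisfies 2·E° = 3×(-0.03) − 1×(+0.79) = -0.880.
E° = -0.880 / 2 = -0.440 V.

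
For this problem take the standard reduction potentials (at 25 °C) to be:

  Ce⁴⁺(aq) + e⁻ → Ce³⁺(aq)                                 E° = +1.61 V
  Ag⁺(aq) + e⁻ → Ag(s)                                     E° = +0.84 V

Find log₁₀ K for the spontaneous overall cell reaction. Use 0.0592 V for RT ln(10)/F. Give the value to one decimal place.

13.0

Cathode: Ce⁴⁺/Ce³⁺; anode: Ag⁺/Ag. E°cell = +0.77 V, n = 1.
log K = nE°cell / 0.0592 = (1)(+0.77) / 0.0592 = 13.0.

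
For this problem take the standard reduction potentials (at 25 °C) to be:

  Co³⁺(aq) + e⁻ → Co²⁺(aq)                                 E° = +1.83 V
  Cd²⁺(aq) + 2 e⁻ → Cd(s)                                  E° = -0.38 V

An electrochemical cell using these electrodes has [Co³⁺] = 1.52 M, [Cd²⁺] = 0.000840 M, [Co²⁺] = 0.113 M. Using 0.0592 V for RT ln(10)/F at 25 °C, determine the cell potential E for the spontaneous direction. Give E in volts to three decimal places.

+2.368 V

Co³⁺/Co²⁺ is the cathode (higher E°), Cd²⁺/Cd the anode: E°cell = +1.83 − (-0.38) = +2.21 V, n = 2.
Overall: 2 Co³⁺(aq) + Cd(s) → 2 Co²⁺(aq) + Cd²⁺(aq)
Q = [Co²⁺]^2·[Cd²⁺] / ([Co³⁺]^2); log Q = -5.333.
E = E° − (0.0592/n) log Q = +2.21 − (0.0592/2)(-5.333) = +2.368 V.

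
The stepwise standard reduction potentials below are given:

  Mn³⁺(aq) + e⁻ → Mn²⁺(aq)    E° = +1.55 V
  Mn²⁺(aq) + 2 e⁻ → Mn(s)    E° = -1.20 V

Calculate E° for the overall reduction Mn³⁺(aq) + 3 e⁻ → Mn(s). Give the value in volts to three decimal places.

-0.283 V

Adding the free-energy changes (−nFE°) of the two steps gives −n₃FE°₃ = −n₁FE°₁ − n₂FE°₂.
E°₃ = (1×+1.55 + 2×-1.20) / 3 = (-0.850) / 3 = -0.283 V.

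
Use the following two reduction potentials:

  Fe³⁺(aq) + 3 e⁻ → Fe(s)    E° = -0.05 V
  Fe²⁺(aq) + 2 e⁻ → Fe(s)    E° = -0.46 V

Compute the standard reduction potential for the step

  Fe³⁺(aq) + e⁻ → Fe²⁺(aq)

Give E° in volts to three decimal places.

Sequential free energies add, so n₃E°₃ = n₁E°₁ + n₂E°₂.
With n₃ = 3, and the known step contributing 2×(-0.46) V, the unknown satisfies 1·E° = 3×(-0.05) − 2×(-0.46) = +0.770.
E° = +0.770 / 1 = +0.770 V.

+0.770 V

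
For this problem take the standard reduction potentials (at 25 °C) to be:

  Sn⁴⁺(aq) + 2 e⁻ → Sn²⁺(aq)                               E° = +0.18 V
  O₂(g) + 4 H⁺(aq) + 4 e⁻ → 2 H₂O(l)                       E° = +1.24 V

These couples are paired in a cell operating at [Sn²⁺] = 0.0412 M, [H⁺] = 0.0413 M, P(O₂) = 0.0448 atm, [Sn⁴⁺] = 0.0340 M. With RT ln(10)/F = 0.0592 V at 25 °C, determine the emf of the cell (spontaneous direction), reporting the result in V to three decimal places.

+0.961 V

O₂/H₂O is the cathode (higher E°), Sn⁴⁺/Sn²⁺ the anode: E°cell = +1.24 − (+0.18) = +1.06 V, n = 4.
Overall: O₂(g) + 4 H⁺(aq) + 2 Sn²⁺(aq) → 2 H₂O(l) + 2 Sn⁴⁺(aq)
Q = [Sn⁴⁺]^2 / (P(O₂)·[H⁺]^4·[Sn²⁺]^2); log Q = 6.718.
E = E° − (0.0592/n) log Q = +1.06 − (0.0592/4)(6.718) = +0.961 V.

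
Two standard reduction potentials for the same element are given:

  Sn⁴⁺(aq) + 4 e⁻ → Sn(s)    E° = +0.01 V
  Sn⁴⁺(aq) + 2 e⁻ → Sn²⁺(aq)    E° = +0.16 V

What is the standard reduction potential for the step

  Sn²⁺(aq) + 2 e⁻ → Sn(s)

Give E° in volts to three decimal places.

-0.140 V

Sequential free energies add, so n₃E°₃ = n₁E°₁ + n₂E°₂.
With n₃ = 4, and the known step contributing 2×(+0.16) V, the unknown satisfies 2·E° = 4×(+0.01) − 2×(+0.16) = -0.280.
E° = -0.280 / 2 = -0.140 V.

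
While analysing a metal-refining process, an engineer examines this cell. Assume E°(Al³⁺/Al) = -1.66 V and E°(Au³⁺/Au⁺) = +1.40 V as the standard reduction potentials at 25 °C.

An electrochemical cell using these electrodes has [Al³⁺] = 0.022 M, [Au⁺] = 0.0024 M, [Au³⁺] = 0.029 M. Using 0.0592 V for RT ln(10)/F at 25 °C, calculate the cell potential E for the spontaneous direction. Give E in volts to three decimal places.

Au³⁺/Au⁺ is the cathode (higher E°), Al³⁺/Al the anode: E°cell = +1.40 − (-1.66) = +3.06 V, n = 6.
Overall: 3 Au³⁺(aq) + 2 Al(s) → 3 Au⁺(aq) + 2 Al³⁺(aq)
Q = [Au⁺]^3·[Al³⁺]^2 / ([Au³⁺]^3); log Q = -6.562.
E = E° − (0.0592/n) log Q = +3.06 − (0.0592/6)(-6.562) = +3.125 V.

+3.125 V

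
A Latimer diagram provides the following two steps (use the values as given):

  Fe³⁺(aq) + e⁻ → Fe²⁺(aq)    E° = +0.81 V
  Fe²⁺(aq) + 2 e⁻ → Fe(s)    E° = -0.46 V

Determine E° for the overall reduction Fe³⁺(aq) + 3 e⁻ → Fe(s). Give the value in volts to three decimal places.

-0.037 V

Since ΔG° = −nFE° is additive over sequential reductions, n₃E°₃ = n₁E°₁ + n₂E°₂.
E°₃ = (1×+0.81 + 2×-0.46) / 3 = (-0.110) / 3 = -0.037 V.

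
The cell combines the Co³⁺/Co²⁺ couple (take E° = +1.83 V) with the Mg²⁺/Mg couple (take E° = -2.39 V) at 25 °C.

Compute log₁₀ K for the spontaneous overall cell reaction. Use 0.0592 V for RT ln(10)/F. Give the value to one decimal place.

Cathode: Co³⁺/Co²⁺; anode: Mg²⁺/Mg. E°cell = +4.22 V, n = 2.
log K = nE°cell / 0.0592 = (2)(+4.22) / 0.0592 = 142.6.

142.6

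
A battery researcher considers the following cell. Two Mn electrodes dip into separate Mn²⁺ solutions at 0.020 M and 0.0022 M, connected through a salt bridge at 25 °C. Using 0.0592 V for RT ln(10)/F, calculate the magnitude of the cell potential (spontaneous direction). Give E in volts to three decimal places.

For a concentration cell E°cell = 0. The 0.020 M side is the cathode (reduction is favoured where [Mn²⁺] is higher).
With n = 2, E = −(0.0592/2) log([Mn²⁺]ₐₙ/[Mn²⁺]꜀ₐₜ) = −(0.0592/2) log(0.0022/0.02) = −(0.0592/2)(-0.959) = +0.028 V.

+0.028 V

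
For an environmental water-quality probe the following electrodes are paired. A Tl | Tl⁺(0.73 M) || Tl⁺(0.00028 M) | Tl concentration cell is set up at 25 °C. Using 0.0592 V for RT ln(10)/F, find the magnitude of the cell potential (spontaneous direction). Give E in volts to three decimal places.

For a concentration cell E°cell = 0. The 0.73 M side is the cathode (reduction is favoured where [Tl⁺] is higher).
With n = 1, E = −(0.0592/1) log([Tl⁺]ₐₙ/[Tl⁺]꜀ₐₜ) = −(0.0592/1) log(0.00028/0.73) = −(0.0592/1)(-3.416) = +0.202 V.

+0.202 V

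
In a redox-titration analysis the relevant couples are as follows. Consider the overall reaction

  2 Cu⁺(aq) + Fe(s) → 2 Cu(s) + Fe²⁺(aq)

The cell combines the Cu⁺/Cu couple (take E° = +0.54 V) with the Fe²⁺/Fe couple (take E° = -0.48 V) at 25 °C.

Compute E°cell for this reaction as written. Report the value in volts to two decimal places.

+1.02 V

The Cu⁺/Cu couple has the higher reduction potential, so it is the cathode; Fe²⁺/Fe is oxidised at the anode.
E°cell = E°(cathode) − E°(anode) = (+0.54) − (-0.48) = +1.02 V.
Since E°cell > 0, the reaction is spontaneous under standard conditions.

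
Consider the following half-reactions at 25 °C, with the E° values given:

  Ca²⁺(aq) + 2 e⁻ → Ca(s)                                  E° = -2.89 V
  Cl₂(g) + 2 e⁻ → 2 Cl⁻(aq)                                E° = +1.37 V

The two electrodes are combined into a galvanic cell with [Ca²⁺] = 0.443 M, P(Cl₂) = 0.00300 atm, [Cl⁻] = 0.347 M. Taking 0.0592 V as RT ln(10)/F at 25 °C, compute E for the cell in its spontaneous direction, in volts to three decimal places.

+4.223 V

Cl₂/Cl⁻ is the cathode (higher E°), Ca²⁺/Ca the anode: E°cell = +1.37 − (-2.89) = +4.26 V, n = 2.
Overall: Cl₂(g) + Ca(s) → 2 Cl⁻(aq) + Ca²⁺(aq)
Q = [Cl⁻]^2·[Ca²⁺] / (P(Cl₂)); log Q = 1.250.
E = E° − (0.0592/n) log Q = +4.26 − (0.0592/2)(1.250) = +4.223 V.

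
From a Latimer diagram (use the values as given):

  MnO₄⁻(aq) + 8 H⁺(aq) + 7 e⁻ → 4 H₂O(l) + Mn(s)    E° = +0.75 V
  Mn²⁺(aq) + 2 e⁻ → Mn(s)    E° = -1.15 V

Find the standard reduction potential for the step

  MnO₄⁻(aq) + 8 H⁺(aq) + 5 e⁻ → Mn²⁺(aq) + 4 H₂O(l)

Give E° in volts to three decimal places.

Sequential free energies add, so n₃E°₃ = n₁E°₁ + n₂E°₂.
With n₃ = 7, and the known step contributing 2×(-1.15) V, the unknown satisfies 5·E° = 7×(+0.75) − 2×(-1.15) = +7.550.
E° = +7.550 / 5 = +1.510 V.

+1.510 V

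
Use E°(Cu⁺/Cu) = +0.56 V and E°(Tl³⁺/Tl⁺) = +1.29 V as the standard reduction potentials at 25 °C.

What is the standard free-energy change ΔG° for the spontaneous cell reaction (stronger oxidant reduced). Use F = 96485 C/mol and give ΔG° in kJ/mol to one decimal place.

-140.9 kJ/mol

Tl³⁺/Tl⁺ (E° = +1.29 V) is the cathode; Cu⁺/Cu (E° = +0.56 V) is the anode, so E°cell = +0.73 V.
Balancing electrons gives n = 2 (lcm of 2 and 1).
ΔG° = −nFE° = −(2)(96485)(+0.73) = -140,868 J = -140.9 kJ/mol.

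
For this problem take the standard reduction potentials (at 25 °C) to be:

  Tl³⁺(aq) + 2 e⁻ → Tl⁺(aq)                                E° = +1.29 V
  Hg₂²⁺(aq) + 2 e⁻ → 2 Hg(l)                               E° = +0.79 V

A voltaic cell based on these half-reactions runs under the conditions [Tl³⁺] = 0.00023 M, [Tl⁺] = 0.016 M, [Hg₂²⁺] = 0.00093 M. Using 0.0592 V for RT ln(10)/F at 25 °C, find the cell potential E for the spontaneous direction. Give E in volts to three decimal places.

Tl³⁺/Tl⁺ is the cathode (higher E°), Hg₂²⁺/Hg the anode: E°cell = +1.29 − (+0.79) = +0.50 V, n = 2.
Overall: Tl³⁺(aq) + 2 Hg(l) → Tl⁺(aq) + Hg₂²⁺(aq)
Q = [Tl⁺]·[Hg₂²⁺] / ([Tl³⁺]); log Q = -1.189.
E = E° − (0.0592/n) log Q = +0.50 − (0.0592/2)(-1.189) = +0.535 V.

+0.535 V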